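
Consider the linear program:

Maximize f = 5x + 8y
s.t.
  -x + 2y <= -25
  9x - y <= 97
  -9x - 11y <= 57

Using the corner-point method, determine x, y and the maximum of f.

x = 169/17, y = -128/17, maximum f = -179/17

Extreme points and f = 5x + 8y:
  (169/17, -128/17) → f = -179/17
  (161/29, -282/29) → f = -1451/29
  (505/54, -77/6) → f = -3019/54

The binding constraints are -x + 2y = -25 and 9x - y = 97.
Solving simultaneously gives x = 169/17, y = -128/17.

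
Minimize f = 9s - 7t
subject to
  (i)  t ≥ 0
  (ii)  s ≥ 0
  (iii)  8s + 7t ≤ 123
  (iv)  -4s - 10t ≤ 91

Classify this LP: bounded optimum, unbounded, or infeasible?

Feasible corners and f = 9s - 7t:
  (0, 0) → f = 0
  (123/8, 0) → f = 1107/8
  (0, 123/7) → f = -123
The feasible region has finitely many vertices and no improving ray; the minimum is -123 at (0, 123/7).

bounded optimum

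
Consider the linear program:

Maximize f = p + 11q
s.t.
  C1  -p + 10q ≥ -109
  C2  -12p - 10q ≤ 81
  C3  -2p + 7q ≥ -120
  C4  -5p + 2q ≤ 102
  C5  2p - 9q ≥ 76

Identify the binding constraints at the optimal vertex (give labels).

Vertices and f = p + 11q:
  (28/13, -1389/130) → f = -14999/130
  (437/13, -98/13) → f = -641/13
  (31/128, -537/64) → f = -11783/128
  (137, 22) → f = 379

The maximum is at (137, 22). Substituting into each constraint, equality holds for C3 and C5; the remaining constraints have slack.

C3 and C5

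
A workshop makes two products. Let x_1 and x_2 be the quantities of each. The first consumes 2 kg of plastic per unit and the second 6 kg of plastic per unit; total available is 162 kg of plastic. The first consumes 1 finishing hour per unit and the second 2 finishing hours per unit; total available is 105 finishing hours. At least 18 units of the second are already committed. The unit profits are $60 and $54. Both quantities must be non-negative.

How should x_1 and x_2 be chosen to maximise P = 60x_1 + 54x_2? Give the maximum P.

x_1 = 27, x_2 = 18, maximum P = 2592

Feasible corners and P = 60x_1 + 54x_2:
  (0, 27) → P = 1458
  (0, 18) → P = 972
  (27, 18) → P = 2592

The binding constraints are 2x_1 + 6x_2 = 162 and x_2 = 18.
Solving simultaneously gives x_1 = 27, x_2 = 18.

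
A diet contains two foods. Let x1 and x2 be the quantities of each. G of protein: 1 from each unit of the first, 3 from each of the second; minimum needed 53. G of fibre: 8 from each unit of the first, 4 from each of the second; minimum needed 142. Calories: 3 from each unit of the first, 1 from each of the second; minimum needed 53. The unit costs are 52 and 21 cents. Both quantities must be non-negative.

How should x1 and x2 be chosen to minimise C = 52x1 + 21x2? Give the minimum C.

x1 = 53/4, x2 = 53/4, minimum C = 3869/4

Feasible corners and C = 52x1 + 21x2:
  (0, 53) → C = 1113
  (53, 0) → C = 2756
  (53/4, 53/4) → C = 3869/4
The feasible region is unbounded (it extends along (0, 1), (1, 0)), but C strictly increases along every unbounded feasible direction, so there is no improving ray and the minimum is attained at a vertex.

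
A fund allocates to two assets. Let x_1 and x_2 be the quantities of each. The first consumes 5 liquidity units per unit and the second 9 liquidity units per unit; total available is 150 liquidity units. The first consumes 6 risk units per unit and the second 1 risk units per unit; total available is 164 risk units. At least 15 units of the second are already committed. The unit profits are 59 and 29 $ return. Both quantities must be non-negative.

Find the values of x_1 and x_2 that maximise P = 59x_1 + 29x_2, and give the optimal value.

x_1 = 3, x_2 = 15, maximum P = 612

Extreme points and P = 59x_1 + 29x_2:
  (0, 50/3) → P = 1450/3
  (0, 15) → P = 435
  (3, 15) → P = 612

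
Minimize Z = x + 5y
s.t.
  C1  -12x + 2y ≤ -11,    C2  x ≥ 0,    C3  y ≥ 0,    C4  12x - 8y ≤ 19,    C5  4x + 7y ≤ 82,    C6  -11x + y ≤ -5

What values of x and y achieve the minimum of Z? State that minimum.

The binding constraints are -12x + 2y = -11 and y = 0.
Solving simultaneously gives x = 11/12, y = 0.

x = 11/12, y = 0, minimum Z = 11/12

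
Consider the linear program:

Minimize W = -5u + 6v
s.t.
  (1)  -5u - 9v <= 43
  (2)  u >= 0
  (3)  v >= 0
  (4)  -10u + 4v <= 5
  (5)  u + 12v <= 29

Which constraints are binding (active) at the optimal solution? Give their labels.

Corner points and W = -5u + 6v:
  (0, 0) → W = 0
  (0, 5/4) → W = 15/2
  (29, 0) → W = -145
  (14/31, 295/124) → W = 745/62

The minimum is at (29, 0). Substituting into each constraint, equality holds for (3) and (5); the remaining constraints have slack.

(3) and (5)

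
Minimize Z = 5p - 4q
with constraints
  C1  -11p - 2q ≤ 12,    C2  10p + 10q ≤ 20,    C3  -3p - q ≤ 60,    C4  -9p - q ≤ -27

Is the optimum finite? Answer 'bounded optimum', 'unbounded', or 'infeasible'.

bounded optimum

Feasible corners and Z = 5p - 4q:
  (108/5, -624/5) → Z = 3036/5
  (66/7, -405/7) → Z = 1950/7
  (25/8, -9/8) → Z = 161/8
The feasible region has finitely many vertices and no improving ray; the minimum is 161/8 at (25/8, -9/8).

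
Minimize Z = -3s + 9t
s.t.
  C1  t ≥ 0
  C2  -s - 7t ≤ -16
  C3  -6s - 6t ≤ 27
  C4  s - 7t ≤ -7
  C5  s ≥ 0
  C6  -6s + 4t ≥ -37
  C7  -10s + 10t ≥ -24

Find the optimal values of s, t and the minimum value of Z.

s = 41/10, t = 17/10, minimum Z = 3

Corner points and Z = -3s + 9t:
  (0, 16/7) → Z = 144/7
  (41/10, 17/10) → Z = 3
  (137/10, 113/10) → Z = 303/5
The feasible region is unbounded (it extends along (0, 1), (2, 3)), but Z strictly increases along every unbounded feasible direction, so there is no improving ray and the minimum is attained at a vertex.

At the optimal vertex, -s - 7t = -16 and -10s + 10t = -24.
Solving simultaneously gives s = 41/10, t = 17/10.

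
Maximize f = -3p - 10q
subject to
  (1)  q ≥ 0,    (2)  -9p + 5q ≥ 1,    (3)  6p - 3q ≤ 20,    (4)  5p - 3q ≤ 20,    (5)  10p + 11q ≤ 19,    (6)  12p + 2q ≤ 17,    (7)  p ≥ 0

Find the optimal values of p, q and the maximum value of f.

The optimum lies where -9p + 5q = 1 and p = 0.
Solving simultaneously gives p = 0, q = 1/5.

p = 0, q = 1/5, maximum f = -2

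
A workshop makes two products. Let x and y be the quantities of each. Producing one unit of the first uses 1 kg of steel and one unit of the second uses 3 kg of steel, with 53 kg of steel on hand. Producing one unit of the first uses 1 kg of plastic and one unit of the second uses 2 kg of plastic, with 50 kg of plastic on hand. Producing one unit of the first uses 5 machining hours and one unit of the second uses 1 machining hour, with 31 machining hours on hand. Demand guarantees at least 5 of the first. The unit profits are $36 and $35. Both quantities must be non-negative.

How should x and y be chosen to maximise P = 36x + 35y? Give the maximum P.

x = 5, y = 6, maximum P = 390

Corner points and P = 36x + 35y:
  (31/5, 0) → P = 1116/5
  (5, 0) → P = 180
  (5, 6) → P = 390

The binding constraints are 5x + y = 31 and x = 5.
Solving simultaneously gives x = 5, y = 6.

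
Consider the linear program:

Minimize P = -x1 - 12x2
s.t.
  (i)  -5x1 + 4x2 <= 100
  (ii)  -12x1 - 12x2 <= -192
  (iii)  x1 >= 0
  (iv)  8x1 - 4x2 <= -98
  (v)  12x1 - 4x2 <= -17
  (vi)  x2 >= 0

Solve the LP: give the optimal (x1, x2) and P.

x1 = 2/3, x2 = 155/6, minimum P = -932/3

Vertices and P = -x1 - 12x2:
  (0, 25) → P = -300
  (2/3, 155/6) → P = -932/3
  (0, 49/2) → P = -294

The optimum lies where -5x1 + 4x2 = 100 and 8x1 - 4x2 = -98.
Solving simultaneously gives x1 = 2/3, x2 = 155/6.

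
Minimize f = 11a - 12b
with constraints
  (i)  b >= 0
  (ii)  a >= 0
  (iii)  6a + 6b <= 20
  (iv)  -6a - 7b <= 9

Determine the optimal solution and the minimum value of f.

a = 0, b = 10/3, minimum f = -40

Extreme points and f = 11a - 12b:
  (0, 0) → f = 0
  (10/3, 0) → f = 110/3
  (0, 10/3) → f = -40

The binding constraints are a = 0 and 6a + 6b = 20.
Solving simultaneously gives a = 0, b = 10/3.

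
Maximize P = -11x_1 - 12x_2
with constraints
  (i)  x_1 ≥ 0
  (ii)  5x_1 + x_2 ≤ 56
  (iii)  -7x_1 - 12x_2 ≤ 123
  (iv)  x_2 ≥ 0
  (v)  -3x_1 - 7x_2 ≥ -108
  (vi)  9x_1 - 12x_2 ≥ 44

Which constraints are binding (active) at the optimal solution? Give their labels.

(iv) and (vi)

Corner points and P = -11x_1 - 12x_2:
  (56/5, 0) → P = -616/5
  (716/69, 284/69) → P = -11284/69
  (44/9, 0) → P = -484/9

The maximum is at (44/9, 0). Substituting into each constraint, equality holds for (iv) and (vi); the remaining constraints have slack.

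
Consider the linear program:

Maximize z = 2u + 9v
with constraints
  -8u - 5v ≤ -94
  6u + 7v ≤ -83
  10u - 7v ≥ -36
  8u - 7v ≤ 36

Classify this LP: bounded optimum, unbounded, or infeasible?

infeasible

The boundaries -8u - 5v = -94 and 6u + 7v = -83 meet at (1073/26, -614/13), but that point violates 8u - 7v ≤ 36. Every candidate vertex is excluded by some other constraint, so the feasible region is empty.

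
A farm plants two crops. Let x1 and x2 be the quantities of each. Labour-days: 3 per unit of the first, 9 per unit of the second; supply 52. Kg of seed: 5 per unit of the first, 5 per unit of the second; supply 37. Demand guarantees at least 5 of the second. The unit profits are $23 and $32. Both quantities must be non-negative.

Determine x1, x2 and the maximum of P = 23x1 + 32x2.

Feasible corners and P = 23x1 + 32x2:
  (0, 52/9) → P = 1664/9
  (0, 5) → P = 160
  (7/3, 5) → P = 641/3

x1 = 7/3, x2 = 5, maximum P = 641/3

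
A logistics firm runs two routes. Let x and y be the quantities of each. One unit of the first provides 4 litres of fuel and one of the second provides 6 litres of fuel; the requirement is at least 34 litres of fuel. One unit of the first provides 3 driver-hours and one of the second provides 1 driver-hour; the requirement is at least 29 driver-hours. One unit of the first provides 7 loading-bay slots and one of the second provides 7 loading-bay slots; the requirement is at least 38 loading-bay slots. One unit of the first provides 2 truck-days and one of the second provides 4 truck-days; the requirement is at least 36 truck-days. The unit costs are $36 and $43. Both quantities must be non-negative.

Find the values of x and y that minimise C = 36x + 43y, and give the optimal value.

Corner points and C = 36x + 43y:
  (0, 29) → C = 1247
  (18, 0) → C = 648
  (8, 5) → C = 503
The feasible region is unbounded (it extends along (0, 1), (1, 0)), but C strictly increases along every unbounded feasible direction, so there is no improving ray and the minimum is attained at a vertex.

At the optimal vertex, 3x + y = 29 and 2x + 4y = 36.
Solving simultaneously gives x = 8, y = 5.

x = 8, y = 5, minimum C = 503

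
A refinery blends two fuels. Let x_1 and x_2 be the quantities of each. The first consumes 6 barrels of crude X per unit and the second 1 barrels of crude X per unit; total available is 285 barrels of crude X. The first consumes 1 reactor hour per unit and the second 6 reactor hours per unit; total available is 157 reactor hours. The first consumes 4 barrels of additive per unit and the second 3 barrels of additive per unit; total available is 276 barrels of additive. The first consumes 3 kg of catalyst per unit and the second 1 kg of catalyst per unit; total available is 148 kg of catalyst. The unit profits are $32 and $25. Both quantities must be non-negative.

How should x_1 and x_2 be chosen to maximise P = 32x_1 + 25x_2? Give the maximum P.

Feasible corners and P = 32x_1 + 25x_2:
  (0, 0) → P = 0
  (0, 157/6) → P = 3925/6
  (95/2, 0) → P = 1520
  (137/3, 11) → P = 5209/3
  (43, 19) → P = 1851

At the optimal vertex, x_1 + 6x_2 = 157 and 3x_1 + x_2 = 148.
Solving simultaneously gives x_1 = 43, x_2 = 19.

x_1 = 43, x_2 = 19, maximum P = 1851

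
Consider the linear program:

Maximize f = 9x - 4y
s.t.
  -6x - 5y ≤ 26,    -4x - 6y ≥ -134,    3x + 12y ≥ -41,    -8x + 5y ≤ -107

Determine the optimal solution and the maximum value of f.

Extreme points and f = 9x - 4y:
  (309/5, -283/15) → f = 1895/3
  (328/17, 161/17) → f = 2308/17
  (1079/111, -649/111) → f = 12307/111

The optimum lies where -4x - 6y = -134 and 3x + 12y = -41.
Solving simultaneously gives x = 309/5, y = -283/15.

x = 309/5, y = -283/15, maximum f = 1895/3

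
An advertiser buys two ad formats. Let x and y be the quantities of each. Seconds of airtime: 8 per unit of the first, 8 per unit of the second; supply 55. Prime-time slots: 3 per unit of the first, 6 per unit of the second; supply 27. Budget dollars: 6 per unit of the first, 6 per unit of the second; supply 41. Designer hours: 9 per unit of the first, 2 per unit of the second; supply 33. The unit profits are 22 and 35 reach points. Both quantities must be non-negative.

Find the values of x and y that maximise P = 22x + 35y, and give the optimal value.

Vertices and P = 22x + 35y:
  (0, 0) → P = 0
  (0, 9/2) → P = 315/2
  (11/3, 0) → P = 242/3
  (3, 3) → P = 171

At the optimal vertex, 3x + 6y = 27 and 9x + 2y = 33.
Solving simultaneously gives x = 3, y = 3.

x = 3, y = 3, maximum P = 171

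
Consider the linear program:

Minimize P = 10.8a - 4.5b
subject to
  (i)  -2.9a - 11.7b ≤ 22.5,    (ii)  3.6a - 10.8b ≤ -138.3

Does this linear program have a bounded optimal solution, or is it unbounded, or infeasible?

unbounded

From the feasible point (-6893/272, 10669/2448), moving in the direction (-11.7, 2.9) keeps every constraint satisfied while P decreases without bound.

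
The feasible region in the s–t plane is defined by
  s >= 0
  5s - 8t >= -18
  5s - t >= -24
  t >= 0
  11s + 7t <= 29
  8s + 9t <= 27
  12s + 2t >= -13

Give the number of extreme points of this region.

Intersecting each pair of boundary lines and keeping only the points that satisfy every inequality leaves:
  (0, 9/4)
  (0, 0)
  (54/109, 279/109)
  (29/11, 0)
  (72/43, 65/43)

5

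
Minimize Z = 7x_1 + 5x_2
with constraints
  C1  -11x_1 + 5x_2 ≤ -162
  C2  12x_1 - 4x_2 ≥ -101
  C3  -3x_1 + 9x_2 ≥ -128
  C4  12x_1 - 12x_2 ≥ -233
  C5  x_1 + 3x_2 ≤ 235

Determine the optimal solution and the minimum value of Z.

x_1 = 409/42, x_2 = -461/42, minimum Z = 93/7

Corner points and Z = 7x_1 + 5x_2:
  (409/42, -461/42) → Z = 93/7
  (3109/72, 4507/72) → Z = 2461/4
  (833/6, 577/18) → Z = 10189/9
  (707/16, 3053/48) → Z = 1882/3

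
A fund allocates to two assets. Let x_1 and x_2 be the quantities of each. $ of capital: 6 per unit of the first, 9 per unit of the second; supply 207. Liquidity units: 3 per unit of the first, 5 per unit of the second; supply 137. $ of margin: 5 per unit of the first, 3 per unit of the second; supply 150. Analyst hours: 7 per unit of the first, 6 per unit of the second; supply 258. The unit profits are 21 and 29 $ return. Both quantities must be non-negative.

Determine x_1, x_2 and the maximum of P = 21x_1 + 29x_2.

x_1 = 27, x_2 = 5, maximum P = 712

The optimum lies where 6x_1 + 9x_2 = 207 and 5x_1 + 3x_2 = 150.
Solving simultaneously gives x_1 = 27, x_2 = 5.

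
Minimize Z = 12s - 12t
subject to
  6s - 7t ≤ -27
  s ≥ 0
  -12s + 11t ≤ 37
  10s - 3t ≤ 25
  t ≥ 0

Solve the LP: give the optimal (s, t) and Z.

s = 193/37, t = 335/37, minimum Z = -1704/37

Feasible corners and Z = 12s - 12t:
  (19/9, 17/3) → Z = -128/3
  (64/13, 105/13) → Z = -492/13
  (193/37, 335/37) → Z = -1704/37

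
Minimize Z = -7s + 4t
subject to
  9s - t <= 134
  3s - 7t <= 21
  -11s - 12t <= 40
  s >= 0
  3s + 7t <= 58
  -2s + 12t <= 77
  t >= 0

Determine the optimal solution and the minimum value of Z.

Feasible corners and Z = -7s + 4t:
  (79/6, 37/14) → Z = -3427/42
  (7, 0) → Z = -49
  (0, 77/12) → Z = 77/3
  (0, 0) → Z = 0
  (157/50, 347/50) → Z = 289/50

At the optimal vertex, 3s - 7t = 21 and 3s + 7t = 58.
Solving simultaneously gives s = 79/6, t = 37/14.

s = 79/6, t = 37/14, minimum Z = -3427/42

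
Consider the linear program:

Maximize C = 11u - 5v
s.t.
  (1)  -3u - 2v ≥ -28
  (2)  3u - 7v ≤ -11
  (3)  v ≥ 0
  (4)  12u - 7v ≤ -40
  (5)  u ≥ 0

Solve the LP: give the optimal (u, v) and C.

u = 116/45, v = 152/15, maximum C = -1004/45

Vertices and C = 11u - 5v:
  (116/45, 152/15) → C = -1004/45
  (0, 14) → C = -70
  (0, 40/7) → C = -200/7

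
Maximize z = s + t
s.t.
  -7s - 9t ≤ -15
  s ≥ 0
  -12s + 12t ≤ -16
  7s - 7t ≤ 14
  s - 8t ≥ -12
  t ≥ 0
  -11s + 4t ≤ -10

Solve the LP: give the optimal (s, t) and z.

Vertices and z = s + t:
  (27/16, 17/48) → z = 49/24
  (33/16, 1/16) → z = 17/8
  (68/21, 40/21) → z = 36/7
  (4, 2) → z = 6

s = 4, t = 2, maximum z = 6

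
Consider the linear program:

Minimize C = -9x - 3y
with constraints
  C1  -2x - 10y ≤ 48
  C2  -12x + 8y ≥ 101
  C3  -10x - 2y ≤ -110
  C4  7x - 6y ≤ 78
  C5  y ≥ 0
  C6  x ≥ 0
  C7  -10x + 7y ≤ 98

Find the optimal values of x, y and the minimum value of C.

x = 77/4, y = 83/2, minimum C = -1191/4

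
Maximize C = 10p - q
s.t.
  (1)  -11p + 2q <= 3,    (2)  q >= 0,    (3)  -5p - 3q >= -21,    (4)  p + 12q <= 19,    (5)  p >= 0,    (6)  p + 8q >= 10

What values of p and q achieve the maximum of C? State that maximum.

p = 138/37, q = 29/37, maximum C = 1351/37

The binding constraints are -5p - 3q = -21 and p + 8q = 10.
Solving simultaneously gives p = 138/37, q = 29/37.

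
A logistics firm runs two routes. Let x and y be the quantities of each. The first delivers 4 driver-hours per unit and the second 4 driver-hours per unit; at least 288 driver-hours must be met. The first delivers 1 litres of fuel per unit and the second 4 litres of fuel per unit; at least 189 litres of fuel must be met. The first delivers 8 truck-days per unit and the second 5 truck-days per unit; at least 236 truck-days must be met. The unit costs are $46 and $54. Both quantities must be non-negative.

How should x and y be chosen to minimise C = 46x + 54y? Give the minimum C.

x = 33, y = 39, minimum C = 3624

Vertices and C = 46x + 54y:
  (0, 72) → C = 3888
  (189, 0) → C = 8694
  (33, 39) → C = 3624
The feasible region is unbounded (it extends along (0, 1), (1, 0)), but C strictly increases along every unbounded feasible direction, so there is no improving ray and the minimum is attained at a vertex.

The binding constraints are 4x + 4y = 288 and x + 4y = 189.
Solving simultaneously gives x = 33, y = 39.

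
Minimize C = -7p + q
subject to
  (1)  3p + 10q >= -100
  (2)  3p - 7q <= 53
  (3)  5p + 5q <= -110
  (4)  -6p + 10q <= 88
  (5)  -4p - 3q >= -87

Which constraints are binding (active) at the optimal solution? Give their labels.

Feasible corners and C = -7p + q:
  (-120/7, -34/7) → C = 806/7
  (-188/9, -56/15) → C = 6412/45
  (-77/4, -11/4) → C = 132

The minimum is at (-120/7, -34/7). Substituting into each constraint, equality holds for (1) and (3); the remaining constraints have slack.

(1) and (3)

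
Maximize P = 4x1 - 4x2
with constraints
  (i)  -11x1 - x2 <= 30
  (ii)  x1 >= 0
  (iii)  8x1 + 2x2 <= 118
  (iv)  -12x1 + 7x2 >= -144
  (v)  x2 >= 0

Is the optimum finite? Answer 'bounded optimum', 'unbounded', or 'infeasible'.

bounded optimum

Corner points and P = 4x1 - 4x2:
  (0, 59) → P = -236
  (0, 0) → P = 0
  (557/40, 33/10) → P = 85/2
  (12, 0) → P = 48
The feasible region has finitely many vertices and no improving ray; the maximum is 48 at (12, 0).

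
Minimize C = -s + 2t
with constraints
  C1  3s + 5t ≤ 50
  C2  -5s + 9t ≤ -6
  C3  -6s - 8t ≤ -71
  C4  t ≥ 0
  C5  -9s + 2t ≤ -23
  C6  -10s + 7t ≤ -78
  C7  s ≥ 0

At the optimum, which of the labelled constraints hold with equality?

Corner points and C = -s + 2t:
  (50/3, 0) → C = -50/3
  (740/71, 266/71) → C = -208/71
  (71/6, 0) → C = -71/6
  (1121/122, 121/61) → C = -637/122

The minimum is at (50/3, 0). Substituting into each constraint, equality holds for C1 and C4; the remaining constraints have slack.

C1 and C4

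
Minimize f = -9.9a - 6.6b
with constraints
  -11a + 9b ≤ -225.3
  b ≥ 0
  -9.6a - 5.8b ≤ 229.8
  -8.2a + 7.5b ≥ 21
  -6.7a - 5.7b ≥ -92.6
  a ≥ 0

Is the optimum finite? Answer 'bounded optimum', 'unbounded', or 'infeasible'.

infeasible

The boundaries -11a + 9b = -225.3 and -8.2a + 7.5b = 21 meet at (12525/58, 34641/145), but that point violates -6.7a - 5.7b ≥ -92.6. Every candidate vertex is excluded by some other constraint, so the feasible region is empty.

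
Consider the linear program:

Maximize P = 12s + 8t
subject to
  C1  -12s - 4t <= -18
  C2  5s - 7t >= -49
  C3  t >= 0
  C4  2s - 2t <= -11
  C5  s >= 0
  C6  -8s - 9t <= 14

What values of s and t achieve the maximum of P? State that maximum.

Feasible corners and P = 12s + 8t:
  (21/4, 43/4) → P = 149
  (0, 7) → P = 56
  (0, 11/2) → P = 44

At the optimal vertex, 5s - 7t = -49 and 2s - 2t = -11.
Solving simultaneously gives s = 21/4, t = 43/4.

s = 21/4, t = 43/4, maximum P = 149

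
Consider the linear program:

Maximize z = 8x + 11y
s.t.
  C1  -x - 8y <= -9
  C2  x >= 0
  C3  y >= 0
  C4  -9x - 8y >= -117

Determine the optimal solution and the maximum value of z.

x = 0, y = 117/8, maximum z = 1287/8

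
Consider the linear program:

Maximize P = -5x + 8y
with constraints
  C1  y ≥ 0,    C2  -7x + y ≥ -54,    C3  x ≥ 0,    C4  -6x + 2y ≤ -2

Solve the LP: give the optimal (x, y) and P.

Feasible corners and P = -5x + 8y:
  (54/7, 0) → P = -270/7
  (1/3, 0) → P = -5/3
  (53/4, 155/4) → P = 975/4

The optimum lies where -7x + y = -54 and -6x + 2y = -2.
Solving simultaneously gives x = 53/4, y = 155/4.

x = 53/4, y = 155/4, maximum P = 975/4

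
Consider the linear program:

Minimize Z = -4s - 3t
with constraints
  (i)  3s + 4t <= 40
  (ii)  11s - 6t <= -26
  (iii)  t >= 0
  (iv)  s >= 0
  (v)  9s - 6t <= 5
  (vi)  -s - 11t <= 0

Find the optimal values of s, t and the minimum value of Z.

Vertices and Z = -4s - 3t:
  (68/31, 259/31) → Z = -1049/31
  (0, 10) → Z = -30
  (0, 13/3) → Z = -13

The optimum lies where 3s + 4t = 40 and 11s - 6t = -26.
Solving simultaneously gives s = 68/31, t = 259/31.

s = 68/31, t = 259/31, minimum Z = -1049/31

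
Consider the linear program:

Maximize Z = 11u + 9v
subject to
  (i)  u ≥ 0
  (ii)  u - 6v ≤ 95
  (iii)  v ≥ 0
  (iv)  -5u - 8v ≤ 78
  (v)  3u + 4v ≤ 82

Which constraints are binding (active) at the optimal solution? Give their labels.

(iii) and (v)

Feasible corners and Z = 11u + 9v:
  (0, 0) → Z = 0
  (0, 41/2) → Z = 369/2
  (82/3, 0) → Z = 902/3

The maximum is at (82/3, 0). Substituting into each constraint, equality holds for (iii) and (v); the remaining constraints have slack.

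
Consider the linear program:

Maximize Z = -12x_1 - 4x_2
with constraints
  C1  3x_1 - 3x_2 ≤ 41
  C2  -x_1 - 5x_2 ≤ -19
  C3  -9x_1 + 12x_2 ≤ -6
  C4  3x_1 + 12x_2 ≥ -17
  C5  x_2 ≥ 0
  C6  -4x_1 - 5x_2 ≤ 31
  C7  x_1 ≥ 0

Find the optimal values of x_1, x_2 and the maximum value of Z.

x_1 = 86/19, x_2 = 55/19, maximum Z = -1252/19

Corner points and Z = -12x_1 - 4x_2:
  (131/9, 8/9) → Z = -1604/9
  (158/3, 39) → Z = -788
  (86/19, 55/19) → Z = -1252/19

The binding constraints are -x_1 - 5x_2 = -19 and -9x_1 + 12x_2 = -6.
Solving simultaneously gives x_1 = 86/19, x_2 = 55/19.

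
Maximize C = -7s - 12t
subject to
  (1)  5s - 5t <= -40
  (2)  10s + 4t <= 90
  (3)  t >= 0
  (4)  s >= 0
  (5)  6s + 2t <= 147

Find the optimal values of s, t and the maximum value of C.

At the optimal vertex, 5s - 5t = -40 and s = 0.
Solving simultaneously gives s = 0, t = 8.

s = 0, t = 8, maximum C = -96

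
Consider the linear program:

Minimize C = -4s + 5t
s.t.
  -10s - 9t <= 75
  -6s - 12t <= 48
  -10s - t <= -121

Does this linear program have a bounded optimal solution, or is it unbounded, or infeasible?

unbounded

From the feasible point (250/19, -201/19), moving in the direction (12, -6) keeps every constraint satisfied while C decreases without bound.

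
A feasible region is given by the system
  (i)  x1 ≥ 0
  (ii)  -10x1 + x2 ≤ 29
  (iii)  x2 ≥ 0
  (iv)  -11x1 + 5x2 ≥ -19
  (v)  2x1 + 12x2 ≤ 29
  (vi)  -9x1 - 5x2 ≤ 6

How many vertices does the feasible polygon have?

Intersecting each pair of boundary lines and keeping only the points that satisfy every inequality leaves:
  (0, 0)
  (0, 29/12)
  (19/11, 0)
  (373/142, 281/142)

4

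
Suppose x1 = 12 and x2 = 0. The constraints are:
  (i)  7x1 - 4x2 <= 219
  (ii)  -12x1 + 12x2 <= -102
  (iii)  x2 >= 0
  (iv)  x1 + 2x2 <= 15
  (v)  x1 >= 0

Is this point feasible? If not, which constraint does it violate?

(i): 84 ≤ 219 ✓
(ii): -144 ≤ -102 ✓
(iii): 0 ≥ 0 ✓
(iv): 12 ≤ 15 ✓
(v): 12 ≥ 0 ✓

feasible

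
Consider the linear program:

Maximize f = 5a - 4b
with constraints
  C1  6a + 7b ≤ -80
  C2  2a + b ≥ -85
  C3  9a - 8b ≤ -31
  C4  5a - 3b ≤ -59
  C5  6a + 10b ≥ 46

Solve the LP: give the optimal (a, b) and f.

At the optimal vertex, 6a + 7b = -80 and 6a + 10b = 46.
Solving simultaneously gives a = -187/3, b = 42.

a = -187/3, b = 42, maximum f = -1439/3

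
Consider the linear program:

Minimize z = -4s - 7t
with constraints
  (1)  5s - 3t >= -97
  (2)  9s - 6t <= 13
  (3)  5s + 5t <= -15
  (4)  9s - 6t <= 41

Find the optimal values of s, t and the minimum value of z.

s = -53/4, t = 41/4, minimum z = -75/4

Vertices and z = -4s - 7t:
  (-207, -938/3) → z = 9050/3
  (-53/4, 41/4) → z = -75/4
  (-1/3, -8/3) → z = 20

The optimum lies where 5s - 3t = -97 and 5s + 5t = -15.
Solving simultaneously gives s = -53/4, t = 41/4.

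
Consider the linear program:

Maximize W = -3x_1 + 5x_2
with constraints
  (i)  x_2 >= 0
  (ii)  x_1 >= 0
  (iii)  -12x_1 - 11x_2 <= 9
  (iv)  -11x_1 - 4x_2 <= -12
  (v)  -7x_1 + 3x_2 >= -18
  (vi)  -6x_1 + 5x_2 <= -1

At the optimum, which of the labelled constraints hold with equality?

(v) and (vi)

Vertices and W = -3x_1 + 5x_2:
  (12/11, 0) → W = -36/11
  (18/7, 0) → W = -54/7
  (64/79, 61/79) → W = 113/79
  (87/17, 101/17) → W = 244/17

The maximum is at (87/17, 101/17). Substituting into each constraint, equality holds for (v) and (vi); the remaining constraints have slack.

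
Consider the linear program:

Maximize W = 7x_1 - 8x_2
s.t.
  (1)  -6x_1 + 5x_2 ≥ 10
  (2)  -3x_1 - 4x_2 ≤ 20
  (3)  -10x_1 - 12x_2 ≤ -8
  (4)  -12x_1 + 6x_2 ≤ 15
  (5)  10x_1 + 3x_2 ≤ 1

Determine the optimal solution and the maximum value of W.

Extreme points and W = 7x_1 - 8x_2:
  (-5/8, 5/4) → W = -115/8
  (-25/68, 53/34) → W = -1023/68
  (-13/32, 27/16) → W = -523/32

At the optimal vertex, -6x_1 + 5x_2 = 10 and -12x_1 + 6x_2 = 15.
Solving simultaneously gives x_1 = -5/8, x_2 = 5/4.

x_1 = -5/8, x_2 = 5/4, maximum W = -115/8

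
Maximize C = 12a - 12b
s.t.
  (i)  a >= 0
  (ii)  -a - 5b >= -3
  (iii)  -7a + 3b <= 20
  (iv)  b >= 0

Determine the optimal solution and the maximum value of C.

Corner points and C = 12a - 12b:
  (0, 3/5) → C = -36/5
  (0, 0) → C = 0
  (3, 0) → C = 36

a = 3, b = 0, maximum C = 36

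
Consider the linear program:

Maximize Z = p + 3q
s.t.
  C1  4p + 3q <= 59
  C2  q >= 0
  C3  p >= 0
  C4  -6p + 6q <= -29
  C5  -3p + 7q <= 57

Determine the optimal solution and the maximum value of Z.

p = 21/2, q = 17/3, maximum Z = 55/2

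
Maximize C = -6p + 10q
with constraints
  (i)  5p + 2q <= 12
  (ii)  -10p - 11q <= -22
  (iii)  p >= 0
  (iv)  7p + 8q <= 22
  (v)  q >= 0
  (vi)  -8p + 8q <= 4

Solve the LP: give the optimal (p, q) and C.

Vertices and C = -6p + 10q:
  (2, 1) → C = -2
  (12/5, 0) → C = -72/5
  (11/5, 0) → C = -66/5
  (11/14, 9/7) → C = 57/7
  (6/5, 17/10) → C = 49/5

The optimum lies where 7p + 8q = 22 and -8p + 8q = 4.
Solving simultaneously gives p = 6/5, q = 17/10.

p = 6/5, q = 17/10, maximum C = 49/5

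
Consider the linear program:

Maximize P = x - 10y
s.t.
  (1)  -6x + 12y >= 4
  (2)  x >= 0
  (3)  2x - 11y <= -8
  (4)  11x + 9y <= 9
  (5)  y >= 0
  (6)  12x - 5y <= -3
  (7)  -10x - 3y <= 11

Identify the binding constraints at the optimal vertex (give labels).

(2) and (3)

Feasible corners and P = x - 10y:
  (0, 8/11) → P = -80/11
  (0, 1) → P = -10
  (7/122, 45/61) → P = -893/122
  (18/163, 141/163) → P = -1392/163

The maximum is at (0, 8/11). Substituting into each constraint, equality holds for (2) and (3); the remaining constraints have slack.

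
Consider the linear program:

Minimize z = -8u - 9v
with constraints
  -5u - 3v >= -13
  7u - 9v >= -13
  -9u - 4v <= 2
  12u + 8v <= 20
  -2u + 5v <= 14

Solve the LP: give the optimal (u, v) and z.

u = 19/41, v = 74/41, minimum z = -818/41

Corner points and z = -8u - 9v:
  (11, -14) → z = 38
  (-70/109, 103/109) → z = -367/109
  (19/41, 74/41) → z = -818/41
The feasible region is unbounded (it extends along (3, -5), (4, -9)), but z strictly increases along every unbounded feasible direction, so there is no improving ray and the minimum is attained at a vertex.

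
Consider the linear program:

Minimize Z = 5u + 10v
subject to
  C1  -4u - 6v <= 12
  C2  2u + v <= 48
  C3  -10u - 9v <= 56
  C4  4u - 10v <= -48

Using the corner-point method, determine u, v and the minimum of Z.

Feasible corners and Z = 5u + 10v:
  (-19/2, 13/3) → Z = -25/6
  (-51/8, 9/4) → Z = -75/8
  (18, 12) → Z = 210
The feasible region is unbounded (it extends along (-9, 10), (-1, 2)), but Z strictly increases along every unbounded feasible direction, so there is no improving ray and the minimum is attained at a vertex.

The binding constraints are -4u - 6v = 12 and 4u - 10v = -48.
Solving simultaneously gives u = -51/8, v = 9/4.

u = -51/8, v = 9/4, minimum Z = -75/8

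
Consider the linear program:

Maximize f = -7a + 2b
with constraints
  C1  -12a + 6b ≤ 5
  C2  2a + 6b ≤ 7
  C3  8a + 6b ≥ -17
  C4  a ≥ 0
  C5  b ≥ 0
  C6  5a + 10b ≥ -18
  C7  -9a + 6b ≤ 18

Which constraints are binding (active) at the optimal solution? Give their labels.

Corner points and f = -7a + 2b:
  (1/7, 47/42) → f = 26/21
  (0, 5/6) → f = 5/3
  (7/2, 0) → f = -49/2
  (0, 0) → f = 0

The maximum is at (0, 5/6). Substituting into each constraint, equality holds for C1 and C4; the remaining constraints have slack.

C1 and C4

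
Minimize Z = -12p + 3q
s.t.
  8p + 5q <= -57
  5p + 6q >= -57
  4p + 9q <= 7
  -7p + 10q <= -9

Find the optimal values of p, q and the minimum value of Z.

The binding constraints are 8p + 5q = -57 and 5p + 6q = -57.
Solving simultaneously gives p = -57/23, q = -171/23.

p = -57/23, q = -171/23, minimum Z = 171/23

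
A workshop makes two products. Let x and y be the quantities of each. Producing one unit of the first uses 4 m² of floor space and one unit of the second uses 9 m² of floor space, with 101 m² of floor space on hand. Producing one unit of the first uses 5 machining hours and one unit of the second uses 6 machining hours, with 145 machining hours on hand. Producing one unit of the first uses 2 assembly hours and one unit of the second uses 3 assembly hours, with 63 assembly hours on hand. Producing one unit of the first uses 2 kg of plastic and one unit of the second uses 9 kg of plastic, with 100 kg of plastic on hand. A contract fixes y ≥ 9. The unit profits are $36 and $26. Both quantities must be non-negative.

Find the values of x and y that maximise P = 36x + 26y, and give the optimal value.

Feasible corners and P = 36x + 26y:
  (0, 100/9) → P = 2600/9
  (0, 9) → P = 234
  (1/2, 11) → P = 304
  (5, 9) → P = 414

The optimum lies where 4x + 9y = 101 and y = 9.
Solving simultaneously gives x = 5, y = 9.

x = 5, y = 9, maximum P = 414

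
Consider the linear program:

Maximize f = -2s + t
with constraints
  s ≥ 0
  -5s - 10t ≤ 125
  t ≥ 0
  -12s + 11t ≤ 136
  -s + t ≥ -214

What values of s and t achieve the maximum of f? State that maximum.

s = 0, t = 136/11, maximum f = 136/11

The feasible region is unbounded (it extends along (1, 1), (11, 12)), but f strictly decreases along every unbounded feasible direction, so there is no improving ray and the maximum is attained at a vertex.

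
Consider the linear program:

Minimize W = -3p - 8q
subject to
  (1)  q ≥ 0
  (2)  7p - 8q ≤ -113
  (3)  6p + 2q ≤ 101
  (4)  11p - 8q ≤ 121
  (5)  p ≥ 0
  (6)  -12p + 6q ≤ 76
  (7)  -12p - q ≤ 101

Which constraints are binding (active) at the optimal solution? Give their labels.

Corner points and W = -3p - 8q:
  (291/31, 1385/62) → W = -6413/31
  (35/27, 412/27) → W = -3401/27
  (227/30, 139/5) → W = -2451/10

The minimum is at (227/30, 139/5). Substituting into each constraint, equality holds for (3) and (6); the remaining constraints have slack.

(3) and (6)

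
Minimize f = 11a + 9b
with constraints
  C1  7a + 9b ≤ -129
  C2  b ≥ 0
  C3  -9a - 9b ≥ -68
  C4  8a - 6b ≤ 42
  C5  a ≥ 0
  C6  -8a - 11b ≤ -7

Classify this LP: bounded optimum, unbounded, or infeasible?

infeasible

The boundaries 7a + 9b = -129 and -8a - 11b = -7 meet at (-1482/5, 1081/5), but that point violates a ≥ 0. Every candidate vertex is excluded by some other constraint, so the feasible region is empty.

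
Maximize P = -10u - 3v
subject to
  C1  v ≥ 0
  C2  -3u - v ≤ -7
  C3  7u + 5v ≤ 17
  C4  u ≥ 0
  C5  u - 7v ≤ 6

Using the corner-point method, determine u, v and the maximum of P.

Corner points and P = -10u - 3v:
  (7/3, 0) → P = -70/3
  (17/7, 0) → P = -170/7
  (9/4, 1/4) → P = -93/4

u = 9/4, v = 1/4, maximum P = -93/4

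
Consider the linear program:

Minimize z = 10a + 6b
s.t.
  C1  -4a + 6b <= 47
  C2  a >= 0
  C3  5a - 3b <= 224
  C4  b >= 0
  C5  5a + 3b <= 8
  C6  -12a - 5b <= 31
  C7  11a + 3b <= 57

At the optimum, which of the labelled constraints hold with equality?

Vertices and z = 10a + 6b:
  (0, 0) → z = 0
  (0, 8/3) → z = 16
  (8/5, 0) → z = 16

The minimum is at (0, 0). Substituting into each constraint, equality holds for C2 and C4; the remaining constraints have slack.

C2 and C4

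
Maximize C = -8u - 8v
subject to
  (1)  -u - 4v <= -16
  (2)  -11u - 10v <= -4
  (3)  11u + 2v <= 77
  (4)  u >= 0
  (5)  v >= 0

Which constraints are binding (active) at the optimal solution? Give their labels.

(1) and (4)

Corner points and C = -8u - 8v:
  (46/7, 33/14) → C = -500/7
  (0, 4) → C = -32
  (0, 77/2) → C = -308

The maximum is at (0, 4). Substituting into each constraint, equality holds for (1) and (4); the remaining constraints have slack.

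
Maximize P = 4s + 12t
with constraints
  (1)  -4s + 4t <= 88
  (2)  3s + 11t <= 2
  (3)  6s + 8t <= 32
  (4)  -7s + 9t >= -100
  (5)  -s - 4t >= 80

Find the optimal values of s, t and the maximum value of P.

s = -320/37, t = -660/37, maximum P = -9200/37

Corner points and P = 4s + 12t:
  (-149, -127) → P = -2120
  (-168/5, -58/5) → P = -1368/5
  (-320/37, -660/37) → P = -9200/37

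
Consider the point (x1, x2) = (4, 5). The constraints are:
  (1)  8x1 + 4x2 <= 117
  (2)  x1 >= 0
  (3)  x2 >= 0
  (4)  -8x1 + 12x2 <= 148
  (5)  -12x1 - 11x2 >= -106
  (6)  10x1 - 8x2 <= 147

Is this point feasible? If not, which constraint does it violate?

(1): 52 ≤ 117 ✓
(2): 4 ≥ 0 ✓
(3): 5 ≥ 0 ✓
(4): 28 ≤ 148 ✓
(5): -103 ≥ -106 ✓
(6): 0 ≤ 147 ✓

feasible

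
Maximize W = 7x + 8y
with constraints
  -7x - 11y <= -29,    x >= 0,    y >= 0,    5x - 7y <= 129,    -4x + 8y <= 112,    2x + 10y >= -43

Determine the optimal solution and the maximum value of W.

x = 454/3, y = 269/3, maximum W = 5330/3

Extreme points and W = 7x + 8y:
  (0, 29/11) → W = 232/11
  (29/7, 0) → W = 29
  (0, 14) → W = 112
  (129/5, 0) → W = 903/5
  (454/3, 269/3) → W = 5330/3

At the optimal vertex, 5x - 7y = 129 and -4x + 8y = 112.
Solving simultaneously gives x = 454/3, y = 269/3.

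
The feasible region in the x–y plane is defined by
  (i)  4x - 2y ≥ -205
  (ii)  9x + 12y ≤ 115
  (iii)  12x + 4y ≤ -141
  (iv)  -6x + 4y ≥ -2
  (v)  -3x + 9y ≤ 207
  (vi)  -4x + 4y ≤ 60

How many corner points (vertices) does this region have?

Intersecting each pair of boundary lines and keeping only the points that satisfy every inequality leaves:
  (-206, -619/2)
  (-175/2, -145/2)
  (-139/18, -145/12)
  (-201/16, 39/16)

4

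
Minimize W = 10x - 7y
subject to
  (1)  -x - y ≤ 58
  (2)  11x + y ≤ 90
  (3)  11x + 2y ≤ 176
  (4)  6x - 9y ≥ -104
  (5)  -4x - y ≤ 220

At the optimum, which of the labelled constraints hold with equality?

(1) and (4)

Feasible corners and W = 10x - 7y:
  (74/5, -364/5) → W = 3288/5
  (-626/15, -244/15) → W = -4552/15
  (706/105, 1684/105) → W = -1576/35

The minimum is at (-626/15, -244/15). Substituting into each constraint, equality holds for (1) and (4); the remaining constraints have slack.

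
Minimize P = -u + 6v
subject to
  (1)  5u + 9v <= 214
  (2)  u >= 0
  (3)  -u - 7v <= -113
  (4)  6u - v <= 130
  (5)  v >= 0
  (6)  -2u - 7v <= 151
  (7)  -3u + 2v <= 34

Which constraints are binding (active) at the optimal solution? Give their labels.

(1) and (3)

Feasible corners and P = -u + 6v:
  (37/2, 27/2) → P = 125/2
  (122/37, 812/37) → P = 4750/37
  (0, 113/7) → P = 678/7
  (0, 17) → P = 102

The minimum is at (37/2, 27/2). Substituting into each constraint, equality holds for (1) and (3); the remaining constraints have slack.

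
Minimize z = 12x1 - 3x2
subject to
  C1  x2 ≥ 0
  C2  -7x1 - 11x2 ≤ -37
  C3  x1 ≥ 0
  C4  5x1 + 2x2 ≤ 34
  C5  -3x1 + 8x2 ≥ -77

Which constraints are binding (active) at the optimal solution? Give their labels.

C3 and C4

Extreme points and z = 12x1 - 3x2:
  (37/7, 0) → z = 444/7
  (34/5, 0) → z = 408/5
  (0, 37/11) → z = -111/11
  (0, 17) → z = -51

The minimum is at (0, 17). Substituting into each constraint, equality holds for C3 and C4; the remaining constraints have slack.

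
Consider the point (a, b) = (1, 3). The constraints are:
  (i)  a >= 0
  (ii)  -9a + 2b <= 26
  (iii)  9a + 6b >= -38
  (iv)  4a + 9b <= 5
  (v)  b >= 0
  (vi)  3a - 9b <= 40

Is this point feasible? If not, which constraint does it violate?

not feasible — violates (iv)

Constraint (iv): 4a + 9b = 31, which is not ≤ 5. All other constraints are satisfied.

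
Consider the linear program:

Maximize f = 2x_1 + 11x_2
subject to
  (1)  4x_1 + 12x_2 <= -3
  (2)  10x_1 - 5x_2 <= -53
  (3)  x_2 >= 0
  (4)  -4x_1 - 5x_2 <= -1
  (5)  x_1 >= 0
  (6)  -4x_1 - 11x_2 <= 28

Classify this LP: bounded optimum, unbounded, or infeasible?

The boundaries 10x_1 - 5x_2 = -53 and x_1 = 0 meet at (0, 53/5), but that point violates 4x_1 + 12x_2 ≤ -3. Every candidate vertex is excluded by some other constraint, so the feasible region is empty.

infeasible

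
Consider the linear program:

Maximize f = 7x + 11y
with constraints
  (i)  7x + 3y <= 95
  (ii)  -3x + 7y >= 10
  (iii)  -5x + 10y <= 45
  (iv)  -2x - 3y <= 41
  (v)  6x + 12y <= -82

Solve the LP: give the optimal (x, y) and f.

The optimum lies where -3x + 7y = 10 and 6x + 12y = -82.
Solving simultaneously gives x = -347/39, y = -31/13.

x = -347/39, y = -31/13, maximum f = -3452/39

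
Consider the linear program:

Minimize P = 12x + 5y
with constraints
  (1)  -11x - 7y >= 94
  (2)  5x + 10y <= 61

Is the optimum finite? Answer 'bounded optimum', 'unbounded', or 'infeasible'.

From the feasible point (-1367/75, 1141/75), moving in the direction (-10, 5) keeps every constraint satisfied while P decreases without bound.

unbounded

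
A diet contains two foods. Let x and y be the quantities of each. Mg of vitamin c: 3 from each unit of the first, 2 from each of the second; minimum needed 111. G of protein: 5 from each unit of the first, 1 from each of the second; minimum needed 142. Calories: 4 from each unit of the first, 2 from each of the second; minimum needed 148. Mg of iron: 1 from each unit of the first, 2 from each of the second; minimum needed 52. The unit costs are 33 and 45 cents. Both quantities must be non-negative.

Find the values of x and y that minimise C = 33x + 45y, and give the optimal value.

x = 32, y = 10, minimum C = 1506

Feasible corners and C = 33x + 45y:
  (0, 142) → C = 6390
  (52, 0) → C = 1716
  (68/3, 86/3) → C = 2038
  (32, 10) → C = 1506
The feasible region is unbounded (it extends along (0, 1), (1, 0)), but C strictly increases along every unbounded feasible direction, so there is no improving ray and the minimum is attained at a vertex.

The optimum lies where 4x + 2y = 148 and x + 2y = 52.
Solving simultaneously gives x = 32, y = 10.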